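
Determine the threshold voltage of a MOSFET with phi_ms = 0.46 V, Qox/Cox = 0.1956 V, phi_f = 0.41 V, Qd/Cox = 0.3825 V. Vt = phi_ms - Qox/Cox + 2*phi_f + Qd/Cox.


Step 1: Vt = phi_ms - Qox/Cox + 2*phi_f + Qd/Cox
Step 2: Vt = 0.46 - 0.1956 + 2*0.41 + 0.3825
Step 3: Vt = 0.46 - 0.1956 + 0.82 + 0.3825
Step 4: Vt = 1.4669 V

1.4669


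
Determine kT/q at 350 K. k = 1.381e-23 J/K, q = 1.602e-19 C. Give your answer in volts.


Step 1: kT = 1.381e-23 * 350 = 4.8335e-21 J
Step 2: Vt = kT/q = 4.8335e-21 / 1.602e-19
Step 3: Vt = 0.03017 V

0.03017


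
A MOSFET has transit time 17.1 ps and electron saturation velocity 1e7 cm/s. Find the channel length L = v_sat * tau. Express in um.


Step 1: tau in seconds = 17.1 ps * 1e-12 = 1.7100e-11 s
Step 2: L = v_sat * tau = 1e7 * 1.7100e-11 = 1.7100e-04 cm
Step 3: L in um = 1.7100e-04 * 1e4 = 1.71 um

1.71


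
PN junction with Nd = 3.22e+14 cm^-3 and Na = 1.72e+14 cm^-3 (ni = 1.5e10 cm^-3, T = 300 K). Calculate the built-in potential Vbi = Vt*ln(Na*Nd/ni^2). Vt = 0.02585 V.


Step 1: Compute Na*Nd/ni^2 = 1.72e+14 * 3.22e+14 / (1.5e10)^2 = 2.4615e+08
Step 2: ln(2.4615e+08) = 19.3215
Step 3: Vbi = 0.02585 * 19.3215 = 0.499 V

0.499


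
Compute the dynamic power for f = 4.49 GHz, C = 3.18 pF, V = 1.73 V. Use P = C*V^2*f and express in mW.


Step 1: V^2 = 1.73^2 = 2.9929 V^2
Step 2: P = C*V^2*f = 3.18e-12 F * 2.9929 * 4.49e9 Hz
Step 3: P = 4.273322478e-02 W
Step 4: P = 42.733 mW

42.733


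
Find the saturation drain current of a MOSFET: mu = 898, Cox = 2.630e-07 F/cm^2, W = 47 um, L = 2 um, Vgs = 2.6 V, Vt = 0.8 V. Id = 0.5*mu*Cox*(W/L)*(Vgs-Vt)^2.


Step 1: Overdrive voltage Vov = Vgs - Vt = 2.6 - 0.8 = 1.8 V
Step 2: W/L = 47/2 = 23.5
Step 3: Id = 0.5 * 898 * 2.630e-07 * 23.5 * 1.8^2
Step 4: Id = 8.99e-03 A

8.99e-03


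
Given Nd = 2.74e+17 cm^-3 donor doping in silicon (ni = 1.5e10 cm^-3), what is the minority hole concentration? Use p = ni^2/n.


Step 1: Since Nd >> ni, n ≈ Nd = 2.74e+17 cm^-3
Step 2: p = ni^2 / n = (1.5e10)^2 / 2.74e+17
Step 3: p = 2.25e20 / 2.74e+17 = 8.21e+02 cm^-3

8.21e+02


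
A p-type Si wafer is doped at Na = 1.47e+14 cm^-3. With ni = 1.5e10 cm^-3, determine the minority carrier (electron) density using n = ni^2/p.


Step 1: Majority hole concentration p ≈ Na = 1.47e+14 cm^-3
Step 2: n = ni^2 / Na = (1.5e10)^2 / 1.47e+14
Step 3: n = 1.53e+06 cm^-3

1.53e+06


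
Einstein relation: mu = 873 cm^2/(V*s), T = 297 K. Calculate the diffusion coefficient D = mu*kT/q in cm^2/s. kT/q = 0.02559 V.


Step 1: D = mu * (kT/q)
Step 2: D = 873 * 0.02559
Step 3: D = 22.34 cm^2/s

22.34


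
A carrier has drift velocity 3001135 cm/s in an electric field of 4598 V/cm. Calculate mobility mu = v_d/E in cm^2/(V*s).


Step 1: mu = v_d / E
Step 2: mu = 3001135 / 4598
Step 3: mu = 652.7 cm^2/(V*s)

652.7


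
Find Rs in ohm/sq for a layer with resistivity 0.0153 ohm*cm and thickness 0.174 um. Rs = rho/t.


Step 1: Convert thickness to cm: t = 0.174 um = 1.7400e-05 cm
Step 2: Rs = rho / t = 0.0153 / 1.7400e-05
Step 3: Rs = 879.3 ohm/sq

879.3


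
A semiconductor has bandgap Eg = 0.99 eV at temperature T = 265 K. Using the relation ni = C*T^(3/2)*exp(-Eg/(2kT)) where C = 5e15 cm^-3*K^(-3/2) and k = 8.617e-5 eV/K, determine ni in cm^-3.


Step 1: Compute kT = 8.617e-5 * 265 = 0.02283505 eV
Step 2: Exponent = -Eg/(2kT) = -0.99/(2*0.02283505) = -21.67720
Step 3: T^(3/2) = 265^1.5 = 4313.89
Step 4: ni = 5e15 * 4313.89 * exp(-21.67720) = 8.31e+09 cm^-3

8.31e+09


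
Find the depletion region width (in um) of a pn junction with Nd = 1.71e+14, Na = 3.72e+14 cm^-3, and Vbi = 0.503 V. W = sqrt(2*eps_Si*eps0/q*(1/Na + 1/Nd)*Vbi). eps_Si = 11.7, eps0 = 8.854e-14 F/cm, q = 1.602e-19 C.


Step 1: 1/Na + 1/Nd = 1/3.72e+14 + 1/1.71e+14 = 8.53613e-15
Step 2: 2*eps*eps0/q = 2*11.7*8.854e-14/1.602e-19 = 1.293281e+07
Step 3: W^2 = 1.293281e+07 * 8.53613e-15 * 0.503 = 5.55293e-08
Step 4: W = sqrt(5.55293e-08) = 2.356e-04 cm = 2.356 um

2.356


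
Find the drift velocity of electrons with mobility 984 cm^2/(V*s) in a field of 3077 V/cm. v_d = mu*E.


Step 1: v_d = mu * E
Step 2: v_d = 984 * 3077 = 3027768
Step 3: v_d = 3.03e+06 cm/s

3.03e+06


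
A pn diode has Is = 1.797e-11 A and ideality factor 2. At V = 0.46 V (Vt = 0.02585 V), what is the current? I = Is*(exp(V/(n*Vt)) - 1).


Step 1: V/(n*Vt) = 0.46/(2*0.02585) = 8.8975
Step 2: exp(8.8975) = 7.3137e+03
Step 3: I = 1.797e-11 * (7.3137e+03 - 1) = 1.31e-07 A

1.31e-07


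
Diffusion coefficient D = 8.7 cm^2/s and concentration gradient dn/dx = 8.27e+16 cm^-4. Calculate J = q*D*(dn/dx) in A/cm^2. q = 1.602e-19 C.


Step 1: J = q * D * (dn/dx)
Step 2: J = 1.602e-19 * 8.7 * 8.27e+16
Step 3: J = 1.15e-01 A/cm^2

1.15e-01


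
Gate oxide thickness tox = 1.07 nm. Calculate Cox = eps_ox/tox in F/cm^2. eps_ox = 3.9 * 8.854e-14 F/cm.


Step 1: eps_ox = 3.9 * 8.854e-14 = 3.45306e-13 F/cm
Step 2: tox in cm = 1.07 nm * 1e-7 = 1.0700e-07 cm
Step 3: Cox = 3.45306e-13 / 1.0700e-07 = 3.23e-06 F/cm^2

3.23e-06


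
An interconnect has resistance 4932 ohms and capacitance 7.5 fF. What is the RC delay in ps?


Step 1: tau = R * C
Step 2: tau = 4932 * 7.5 fF = 4932 * 7.5e-15 F
Step 3: tau = 3.699e-11 s = 36.99 ps

36.99


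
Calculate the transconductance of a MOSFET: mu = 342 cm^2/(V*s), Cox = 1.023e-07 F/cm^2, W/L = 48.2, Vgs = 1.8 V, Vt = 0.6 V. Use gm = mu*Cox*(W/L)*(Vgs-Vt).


Step 1: Vov = Vgs - Vt = 1.8 - 0.6 = 1.2 V
Step 2: gm = mu * Cox * (W/L) * Vov
Step 3: gm = 342 * 1.023e-07 * 48.2 * 1.2 = 2.02e-03 S

2.02e-03


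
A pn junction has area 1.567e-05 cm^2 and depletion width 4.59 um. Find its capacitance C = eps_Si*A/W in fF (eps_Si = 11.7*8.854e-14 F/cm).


Step 1: eps_Si = 11.7 * 8.854e-14 = 1.035918e-12 F/cm
Step 2: W in cm = 4.59 * 1e-4 = 4.59e-04 cm
Step 3: C = 1.035918e-12 * 1.567e-05 / 4.59e-04 = 3.536565e-14 F
Step 4: C = 35.37 fF

35.37


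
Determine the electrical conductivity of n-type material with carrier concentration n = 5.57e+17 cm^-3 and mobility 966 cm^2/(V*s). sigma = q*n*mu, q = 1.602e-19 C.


Step 1: sigma = q * n * mu
Step 2: sigma = 1.602e-19 * 5.57e+17 * 966
Step 3: sigma = 8.620e+01 S/cm

8.620e+01


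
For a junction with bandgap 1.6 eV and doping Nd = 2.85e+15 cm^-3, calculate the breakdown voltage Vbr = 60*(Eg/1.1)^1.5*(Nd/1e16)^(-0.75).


Step 1: Eg/1.1 = 1.6/1.1 = 1.454545
Step 2: (Eg/1.1)^1.5 = 1.454545^1.5 = 1.754247
Step 3: (Nd/1e16)^(-0.75) = (0.285)^(-0.75) = 2.563695
Step 4: Vbr = 60 * 1.754247 * 2.563695 = 269.8 V

269.8


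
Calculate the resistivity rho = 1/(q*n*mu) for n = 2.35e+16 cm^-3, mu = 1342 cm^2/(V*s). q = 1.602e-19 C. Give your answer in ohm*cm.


Step 1: sigma = q * n * mu = 1.602e-19 * 2.35e+16 * 1342 = 5.05223e+00 S/cm
Step 2: rho = 1 / sigma = 1 / 5.05223e+00 = 0.1979 ohm*cm

0.1979


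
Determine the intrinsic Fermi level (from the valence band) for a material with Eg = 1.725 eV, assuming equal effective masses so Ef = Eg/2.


Step 1: For an intrinsic semiconductor, the Fermi level sits at midgap.
Step 2: Ef = Eg / 2 = 1.725 / 2 = 0.8625 eV

0.8625


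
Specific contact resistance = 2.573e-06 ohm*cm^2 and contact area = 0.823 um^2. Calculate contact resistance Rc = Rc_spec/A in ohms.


Step 1: Convert area to cm^2: 0.823 um^2 = 8.2300e-09 cm^2
Step 2: Rc = Rc_spec / A = 2.573e-06 / 8.2300e-09
Step 3: Rc = 3.13e+02 ohms

3.13e+02


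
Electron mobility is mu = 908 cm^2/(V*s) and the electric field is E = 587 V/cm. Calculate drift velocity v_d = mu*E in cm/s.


Step 1: v_d = mu * E
Step 2: v_d = 908 * 587 = 532996
Step 3: v_d = 5.33e+05 cm/s

5.33e+05


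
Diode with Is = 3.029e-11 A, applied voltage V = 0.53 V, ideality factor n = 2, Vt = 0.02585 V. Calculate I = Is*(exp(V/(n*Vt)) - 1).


Step 1: V/(n*Vt) = 0.53/(2*0.02585) = 10.2515
Step 2: exp(10.2515) = 2.8325e+04
Step 3: I = 3.029e-11 * (2.8325e+04 - 1) = 8.58e-07 A

8.58e-07


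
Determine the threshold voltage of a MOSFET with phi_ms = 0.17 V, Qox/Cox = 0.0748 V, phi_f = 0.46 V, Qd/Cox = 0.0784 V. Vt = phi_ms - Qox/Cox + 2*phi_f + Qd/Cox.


Step 1: Vt = phi_ms - Qox/Cox + 2*phi_f + Qd/Cox
Step 2: Vt = 0.17 - 0.0748 + 2*0.46 + 0.0784
Step 3: Vt = 0.17 - 0.0748 + 0.92 + 0.0784
Step 4: Vt = 1.0936 V

1.0936


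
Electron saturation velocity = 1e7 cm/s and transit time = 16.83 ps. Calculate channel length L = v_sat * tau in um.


Step 1: tau in seconds = 16.83 ps * 1e-12 = 1.6830e-11 s
Step 2: L = v_sat * tau = 1e7 * 1.6830e-11 = 1.6830e-04 cm
Step 3: L in um = 1.6830e-04 * 1e4 = 1.683 um

1.683


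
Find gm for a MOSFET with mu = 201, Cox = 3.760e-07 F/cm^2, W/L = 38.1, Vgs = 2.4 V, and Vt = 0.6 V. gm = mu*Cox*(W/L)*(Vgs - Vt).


Step 1: Vov = Vgs - Vt = 2.4 - 0.6 = 1.8 V
Step 2: gm = mu * Cox * (W/L) * Vov
Step 3: gm = 201 * 3.760e-07 * 38.1 * 1.8 = 5.18e-03 S

5.18e-03


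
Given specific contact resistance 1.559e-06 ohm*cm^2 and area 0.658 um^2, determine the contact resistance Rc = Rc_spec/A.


Step 1: Convert area to cm^2: 0.658 um^2 = 6.5800e-09 cm^2
Step 2: Rc = Rc_spec / A = 1.559e-06 / 6.5800e-09
Step 3: Rc = 2.37e+02 ohms

2.37e+02


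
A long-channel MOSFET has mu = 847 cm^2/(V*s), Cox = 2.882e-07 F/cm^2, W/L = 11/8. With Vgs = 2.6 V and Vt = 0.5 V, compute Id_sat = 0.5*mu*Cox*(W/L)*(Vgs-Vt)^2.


Step 1: Overdrive voltage Vov = Vgs - Vt = 2.6 - 0.5 = 2.1 V
Step 2: W/L = 11/8 = 1.375
Step 3: Id = 0.5 * 847 * 2.882e-07 * 1.375 * 2.1^2
Step 4: Id = 7.40e-04 A

7.40e-04


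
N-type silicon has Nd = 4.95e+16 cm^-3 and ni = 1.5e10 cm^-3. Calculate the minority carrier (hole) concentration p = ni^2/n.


Step 1: Since Nd >> ni, n ≈ Nd = 4.95e+16 cm^-3
Step 2: p = ni^2 / n = (1.5e10)^2 / 4.95e+16
Step 3: p = 2.25e20 / 4.95e+16 = 4.55e+03 cm^-3

4.55e+03


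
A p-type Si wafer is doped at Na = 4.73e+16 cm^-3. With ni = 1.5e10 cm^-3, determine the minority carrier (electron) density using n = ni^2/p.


Step 1: Majority hole concentration p ≈ Na = 4.73e+16 cm^-3
Step 2: n = ni^2 / Na = (1.5e10)^2 / 4.73e+16
Step 3: n = 4.76e+03 cm^-3

4.76e+03


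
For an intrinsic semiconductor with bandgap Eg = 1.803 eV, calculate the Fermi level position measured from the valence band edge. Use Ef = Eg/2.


Step 1: For an intrinsic semiconductor, the Fermi level sits at midgap.
Step 2: Ef = Eg / 2 = 1.803 / 2 = 0.9015 eV

0.9015


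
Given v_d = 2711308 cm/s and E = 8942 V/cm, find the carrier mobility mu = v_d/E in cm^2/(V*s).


Step 1: mu = v_d / E
Step 2: mu = 2711308 / 8942
Step 3: mu = 303.21 cm^2/(V*s)

303.21


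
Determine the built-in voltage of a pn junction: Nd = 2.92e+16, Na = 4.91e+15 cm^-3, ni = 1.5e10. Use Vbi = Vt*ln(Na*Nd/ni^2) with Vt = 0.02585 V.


Step 1: Compute Na*Nd/ni^2 = 4.91e+15 * 2.92e+16 / (1.5e10)^2 = 6.3721e+11
Step 2: ln(6.3721e+11) = 27.1804
Step 3: Vbi = 0.02585 * 27.1804 = 0.703 V

0.703


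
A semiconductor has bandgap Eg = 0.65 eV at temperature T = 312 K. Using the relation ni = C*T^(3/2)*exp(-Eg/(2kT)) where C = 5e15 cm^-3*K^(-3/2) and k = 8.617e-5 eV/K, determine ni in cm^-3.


Step 1: Compute kT = 8.617e-5 * 312 = 0.02688504 eV
Step 2: Exponent = -Eg/(2kT) = -0.65/(2*0.02688504) = -12.08851
Step 3: T^(3/2) = 312^1.5 = 5511.02
Step 4: ni = 5e15 * 5511.02 * exp(-12.08851) = 1.55e+14 cm^-3

1.55e+14


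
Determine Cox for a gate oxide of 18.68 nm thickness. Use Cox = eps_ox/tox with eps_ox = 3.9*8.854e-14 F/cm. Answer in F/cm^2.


Step 1: eps_ox = 3.9 * 8.854e-14 = 3.45306e-13 F/cm
Step 2: tox in cm = 18.68 nm * 1e-7 = 1.8680e-06 cm
Step 3: Cox = 3.45306e-13 / 1.8680e-06 = 1.85e-07 F/cm^2

1.85e-07


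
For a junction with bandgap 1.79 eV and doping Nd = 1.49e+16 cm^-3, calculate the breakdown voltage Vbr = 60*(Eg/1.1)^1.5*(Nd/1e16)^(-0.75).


Step 1: Eg/1.1 = 1.79/1.1 = 1.627273
Step 2: (Eg/1.1)^1.5 = 1.627273^1.5 = 2.075824
Step 3: (Nd/1e16)^(-0.75) = (1.49)^(-0.75) = 0.741499
Step 4: Vbr = 60 * 2.075824 * 0.741499 = 92.4 V

92.4


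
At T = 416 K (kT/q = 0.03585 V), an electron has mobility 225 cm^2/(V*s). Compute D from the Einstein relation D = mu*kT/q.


Step 1: D = mu * (kT/q)
Step 2: D = 225 * 0.03585
Step 3: D = 8.07 cm^2/s

8.07


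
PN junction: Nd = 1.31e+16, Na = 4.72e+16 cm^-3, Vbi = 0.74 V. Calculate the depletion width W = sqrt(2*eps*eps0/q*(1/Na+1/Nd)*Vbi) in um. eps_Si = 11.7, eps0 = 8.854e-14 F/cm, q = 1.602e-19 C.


Step 1: 1/Na + 1/Nd = 1/4.72e+16 + 1/1.31e+16 = 9.75223e-17
Step 2: 2*eps*eps0/q = 2*11.7*8.854e-14/1.602e-19 = 1.293281e+07
Step 3: W^2 = 1.293281e+07 * 9.75223e-17 * 0.74 = 9.33316e-10
Step 4: W = sqrt(9.33316e-10) = 3.055e-05 cm = 0.3055 um

0.3055


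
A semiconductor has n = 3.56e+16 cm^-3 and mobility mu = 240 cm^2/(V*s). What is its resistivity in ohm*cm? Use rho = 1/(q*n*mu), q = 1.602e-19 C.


Step 1: sigma = q * n * mu = 1.602e-19 * 3.56e+16 * 240 = 1.36875e+00 S/cm
Step 2: rho = 1 / sigma = 1 / 1.36875e+00 = 0.7306 ohm*cm

0.7306


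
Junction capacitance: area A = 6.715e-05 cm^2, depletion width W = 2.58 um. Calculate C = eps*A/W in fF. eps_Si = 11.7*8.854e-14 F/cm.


Step 1: eps_Si = 11.7 * 8.854e-14 = 1.035918e-12 F/cm
Step 2: W in cm = 2.58 * 1e-4 = 2.58e-04 cm
Step 3: C = 1.035918e-12 * 6.715e-05 / 2.58e-04 = 2.696197e-13 F
Step 4: C = 269.62 fF

269.62


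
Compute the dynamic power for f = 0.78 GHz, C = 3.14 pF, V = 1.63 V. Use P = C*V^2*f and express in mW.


Step 1: V^2 = 1.63^2 = 2.6569 V^2
Step 2: P = C*V^2*f = 3.14e-12 F * 2.6569 * 0.78e9 Hz
Step 3: P = 6.50727948e-03 W
Step 4: P = 6.507 mW

6.507


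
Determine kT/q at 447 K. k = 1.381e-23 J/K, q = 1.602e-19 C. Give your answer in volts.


Step 1: kT = 1.381e-23 * 447 = 6.17307e-21 J
Step 2: Vt = kT/q = 6.17307e-21 / 1.602e-19
Step 3: Vt = 0.03853 V

0.03853


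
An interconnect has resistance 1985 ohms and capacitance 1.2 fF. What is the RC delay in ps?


Step 1: tau = R * C
Step 2: tau = 1985 * 1.2 fF = 1985 * 1.2e-15 F
Step 3: tau = 2.382e-12 s = 2.382 ps

2.382


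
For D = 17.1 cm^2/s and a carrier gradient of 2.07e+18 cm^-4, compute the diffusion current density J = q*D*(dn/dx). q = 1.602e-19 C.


Step 1: J = q * D * (dn/dx)
Step 2: J = 1.602e-19 * 17.1 * 2.07e+18
Step 3: J = 5.67e+00 A/cm^2

5.67e+00


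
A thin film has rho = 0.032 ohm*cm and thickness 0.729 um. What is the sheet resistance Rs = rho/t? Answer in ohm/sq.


Step 1: Convert thickness to cm: t = 0.729 um = 7.2900e-05 cm
Step 2: Rs = rho / t = 0.032 / 7.2900e-05
Step 3: Rs = 439.0 ohm/sq

439.0


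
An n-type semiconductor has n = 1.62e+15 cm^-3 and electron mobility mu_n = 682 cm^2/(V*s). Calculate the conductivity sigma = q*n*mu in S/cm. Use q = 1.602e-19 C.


Step 1: sigma = q * n * mu
Step 2: sigma = 1.602e-19 * 1.62e+15 * 682
Step 3: sigma = 1.770e-01 S/cm

1.770e-01


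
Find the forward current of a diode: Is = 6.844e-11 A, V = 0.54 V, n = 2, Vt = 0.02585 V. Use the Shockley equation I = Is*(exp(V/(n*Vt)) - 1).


Step 1: V/(n*Vt) = 0.54/(2*0.02585) = 10.4449
Step 2: exp(10.4449) = 3.4369e+04
Step 3: I = 6.844e-11 * (3.4369e+04 - 1) = 2.35e-06 A

2.35e-06


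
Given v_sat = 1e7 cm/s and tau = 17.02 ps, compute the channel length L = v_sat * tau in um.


Step 1: tau in seconds = 17.02 ps * 1e-12 = 1.7020e-11 s
Step 2: L = v_sat * tau = 1e7 * 1.7020e-11 = 1.7020e-04 cm
Step 3: L in um = 1.7020e-04 * 1e4 = 1.702 um

1.702


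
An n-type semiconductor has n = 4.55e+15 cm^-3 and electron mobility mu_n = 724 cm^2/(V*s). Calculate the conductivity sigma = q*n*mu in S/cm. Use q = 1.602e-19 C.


Step 1: sigma = q * n * mu
Step 2: sigma = 1.602e-19 * 4.55e+15 * 724
Step 3: sigma = 5.277e-01 S/cm

5.277e-01


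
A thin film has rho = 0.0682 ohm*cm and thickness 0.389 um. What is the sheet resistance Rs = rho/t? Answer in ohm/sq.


Step 1: Convert thickness to cm: t = 0.389 um = 3.8900e-05 cm
Step 2: Rs = rho / t = 0.0682 / 3.8900e-05
Step 3: Rs = 1753.2 ohm/sq

1753.2


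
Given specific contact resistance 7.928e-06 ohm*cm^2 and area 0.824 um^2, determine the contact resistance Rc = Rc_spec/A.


Step 1: Convert area to cm^2: 0.824 um^2 = 8.2400e-09 cm^2
Step 2: Rc = Rc_spec / A = 7.928e-06 / 8.2400e-09
Step 3: Rc = 9.62e+02 ohms

9.62e+02


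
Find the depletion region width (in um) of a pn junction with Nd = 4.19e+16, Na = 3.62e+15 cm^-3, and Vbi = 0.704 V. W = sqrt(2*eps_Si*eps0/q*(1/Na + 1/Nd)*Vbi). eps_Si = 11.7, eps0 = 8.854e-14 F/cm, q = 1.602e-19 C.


Step 1: 1/Na + 1/Nd = 1/3.62e+15 + 1/4.19e+16 = 3.00109e-16
Step 2: 2*eps*eps0/q = 2*11.7*8.854e-14/1.602e-19 = 1.293281e+07
Step 3: W^2 = 1.293281e+07 * 3.00109e-16 * 0.704 = 2.73240e-09
Step 4: W = sqrt(2.73240e-09) = 5.227e-05 cm = 0.5227 um

0.5227


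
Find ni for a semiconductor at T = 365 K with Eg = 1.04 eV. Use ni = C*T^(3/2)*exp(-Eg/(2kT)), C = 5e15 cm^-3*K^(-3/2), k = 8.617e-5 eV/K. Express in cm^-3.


Step 1: Compute kT = 8.617e-5 * 365 = 0.03145205 eV
Step 2: Exponent = -Eg/(2kT) = -1.04/(2*0.03145205) = -16.53310
Step 3: T^(3/2) = 365^1.5 = 6973.32
Step 4: ni = 5e15 * 6973.32 * exp(-16.53310) = 2.30e+12 cm^-3

2.30e+12


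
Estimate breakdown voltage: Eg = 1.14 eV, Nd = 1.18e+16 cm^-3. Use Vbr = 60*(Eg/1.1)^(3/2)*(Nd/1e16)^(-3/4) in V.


Step 1: Eg/1.1 = 1.14/1.1 = 1.036364
Step 2: (Eg/1.1)^1.5 = 1.036364^1.5 = 1.055039
Step 3: (Nd/1e16)^(-0.75) = (1.18)^(-0.75) = 0.883260
Step 4: Vbr = 60 * 1.055039 * 0.883260 = 55.9 V

55.9


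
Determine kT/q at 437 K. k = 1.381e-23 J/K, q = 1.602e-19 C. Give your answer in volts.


Step 1: kT = 1.381e-23 * 437 = 6.03497e-21 J
Step 2: Vt = kT/q = 6.03497e-21 / 1.602e-19
Step 3: Vt = 0.03767 V

0.03767


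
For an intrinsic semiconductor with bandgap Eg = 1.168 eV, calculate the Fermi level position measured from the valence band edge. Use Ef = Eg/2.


Step 1: For an intrinsic semiconductor, the Fermi level sits at midgap.
Step 2: Ef = Eg / 2 = 1.168 / 2 = 0.584 eV

0.584


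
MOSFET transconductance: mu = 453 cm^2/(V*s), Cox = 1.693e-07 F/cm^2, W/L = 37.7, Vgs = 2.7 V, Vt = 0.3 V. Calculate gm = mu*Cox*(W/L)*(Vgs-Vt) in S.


Step 1: Vov = Vgs - Vt = 2.7 - 0.3 = 2.4 V
Step 2: gm = mu * Cox * (W/L) * Vov
Step 3: gm = 453 * 1.693e-07 * 37.7 * 2.4 = 6.94e-03 S

6.94e-03


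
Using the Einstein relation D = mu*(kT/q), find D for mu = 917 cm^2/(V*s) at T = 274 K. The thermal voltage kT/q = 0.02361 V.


Step 1: D = mu * (kT/q)
Step 2: D = 917 * 0.02361
Step 3: D = 21.65 cm^2/s

21.65


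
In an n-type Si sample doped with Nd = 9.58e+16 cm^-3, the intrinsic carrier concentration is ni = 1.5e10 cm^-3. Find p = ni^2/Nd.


Step 1: Since Nd >> ni, n ≈ Nd = 9.58e+16 cm^-3
Step 2: p = ni^2 / n = (1.5e10)^2 / 9.58e+16
Step 3: p = 2.25e20 / 9.58e+16 = 2.35e+03 cm^-3

2.35e+03


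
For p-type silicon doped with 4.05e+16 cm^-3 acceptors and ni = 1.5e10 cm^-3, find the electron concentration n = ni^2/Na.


Step 1: Majority hole concentration p ≈ Na = 4.05e+16 cm^-3
Step 2: n = ni^2 / Na = (1.5e10)^2 / 4.05e+16
Step 3: n = 5.56e+03 cm^-3

5.56e+03


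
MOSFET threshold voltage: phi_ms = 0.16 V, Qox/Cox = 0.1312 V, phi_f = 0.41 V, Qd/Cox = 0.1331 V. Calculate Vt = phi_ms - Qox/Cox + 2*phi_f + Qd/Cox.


Step 1: Vt = phi_ms - Qox/Cox + 2*phi_f + Qd/Cox
Step 2: Vt = 0.16 - 0.1312 + 2*0.41 + 0.1331
Step 3: Vt = 0.16 - 0.1312 + 0.82 + 0.1331
Step 4: Vt = 0.9819 V

0.9819


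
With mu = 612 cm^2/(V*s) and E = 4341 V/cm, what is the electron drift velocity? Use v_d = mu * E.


Step 1: v_d = mu * E
Step 2: v_d = 612 * 4341 = 2656692
Step 3: v_d = 2.66e+06 cm/s

2.66e+06


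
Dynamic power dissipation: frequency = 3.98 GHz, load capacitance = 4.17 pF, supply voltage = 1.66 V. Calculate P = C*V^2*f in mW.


Step 1: V^2 = 1.66^2 = 2.7556 V^2
Step 2: P = C*V^2*f = 4.17e-12 F * 2.7556 * 3.98e9 Hz
Step 3: P = 4.573359096e-02 W
Step 4: P = 45.734 mW

45.734


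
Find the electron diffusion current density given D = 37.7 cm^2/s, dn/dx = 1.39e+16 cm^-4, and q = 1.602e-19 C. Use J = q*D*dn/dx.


Step 1: J = q * D * (dn/dx)
Step 2: J = 1.602e-19 * 37.7 * 1.39e+16
Step 3: J = 8.39e-02 A/cm^2

8.39e-02


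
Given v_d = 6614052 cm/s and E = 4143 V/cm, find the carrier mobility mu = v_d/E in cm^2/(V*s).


Step 1: mu = v_d / E
Step 2: mu = 6614052 / 4143
Step 3: mu = 1596.44 cm^2/(V*s)

1596.44


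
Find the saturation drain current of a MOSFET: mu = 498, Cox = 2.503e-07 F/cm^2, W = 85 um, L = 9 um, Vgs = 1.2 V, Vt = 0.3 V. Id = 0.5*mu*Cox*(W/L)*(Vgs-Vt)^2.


Step 1: Overdrive voltage Vov = Vgs - Vt = 1.2 - 0.3 = 0.9 V
Step 2: W/L = 85/9 = 9.44444
Step 3: Id = 0.5 * 498 * 2.503e-07 * 9.44444 * 0.9^2
Step 4: Id = 4.77e-04 A

4.77e-04


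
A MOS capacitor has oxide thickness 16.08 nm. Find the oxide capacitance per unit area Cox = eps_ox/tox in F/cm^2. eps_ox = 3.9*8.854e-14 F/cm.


Step 1: eps_ox = 3.9 * 8.854e-14 = 3.45306e-13 F/cm
Step 2: tox in cm = 16.08 nm * 1e-7 = 1.6080e-06 cm
Step 3: Cox = 3.45306e-13 / 1.6080e-06 = 2.15e-07 F/cm^2

2.15e-07


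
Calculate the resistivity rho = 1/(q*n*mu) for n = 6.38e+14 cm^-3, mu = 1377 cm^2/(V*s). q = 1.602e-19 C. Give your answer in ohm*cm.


Step 1: sigma = q * n * mu = 1.602e-19 * 6.38e+14 * 1377 = 1.40740e-01 S/cm
Step 2: rho = 1 / sigma = 1 / 1.40740e-01 = 7.105 ohm*cm

7.105


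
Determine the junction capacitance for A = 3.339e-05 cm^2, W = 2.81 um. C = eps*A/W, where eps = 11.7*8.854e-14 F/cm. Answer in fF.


Step 1: eps_Si = 11.7 * 8.854e-14 = 1.035918e-12 F/cm
Step 2: W in cm = 2.81 * 1e-4 = 2.81e-04 cm
Step 3: C = 1.035918e-12 * 3.339e-05 / 2.81e-04 = 1.230936e-13 F
Step 4: C = 123.09 fF

123.09


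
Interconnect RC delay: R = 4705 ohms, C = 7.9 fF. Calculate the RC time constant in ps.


Step 1: tau = R * C
Step 2: tau = 4705 * 7.9 fF = 4705 * 7.9e-15 F
Step 3: tau = 3.71695e-11 s = 37.1695 ps

37.1695


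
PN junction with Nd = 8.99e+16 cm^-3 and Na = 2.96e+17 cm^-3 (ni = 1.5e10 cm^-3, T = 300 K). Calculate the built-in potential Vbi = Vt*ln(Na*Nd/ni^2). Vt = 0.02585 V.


Step 1: Compute Na*Nd/ni^2 = 2.96e+17 * 8.99e+16 / (1.5e10)^2 = 1.1827e+14
Step 2: ln(1.1827e+14) = 32.4040
Step 3: Vbi = 0.02585 * 32.4040 = 0.838 V

0.838


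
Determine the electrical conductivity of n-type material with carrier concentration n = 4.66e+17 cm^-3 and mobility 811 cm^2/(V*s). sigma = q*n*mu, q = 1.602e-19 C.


Step 1: sigma = q * n * mu
Step 2: sigma = 1.602e-19 * 4.66e+17 * 811
Step 3: sigma = 6.054e+01 S/cm

6.054e+01


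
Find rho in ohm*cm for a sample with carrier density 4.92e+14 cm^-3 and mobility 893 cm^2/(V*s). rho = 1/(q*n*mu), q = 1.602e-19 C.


Step 1: sigma = q * n * mu = 1.602e-19 * 4.92e+14 * 893 = 7.03848e-02 S/cm
Step 2: rho = 1 / sigma = 1 / 7.03848e-02 = 14.21 ohm*cm

14.21


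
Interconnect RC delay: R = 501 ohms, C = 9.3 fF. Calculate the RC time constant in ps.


Step 1: tau = R * C
Step 2: tau = 501 * 9.3 fF = 501 * 9.3e-15 F
Step 3: tau = 4.6593e-12 s = 4.6593 ps

4.6593


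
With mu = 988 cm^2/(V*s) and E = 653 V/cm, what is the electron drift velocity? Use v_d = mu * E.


Step 1: v_d = mu * E
Step 2: v_d = 988 * 653 = 645164
Step 3: v_d = 6.45e+05 cm/s

6.45e+05


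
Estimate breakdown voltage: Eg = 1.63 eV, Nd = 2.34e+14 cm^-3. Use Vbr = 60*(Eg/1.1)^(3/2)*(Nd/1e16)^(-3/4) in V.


Step 1: Eg/1.1 = 1.63/1.1 = 1.481818
Step 2: (Eg/1.1)^1.5 = 1.481818^1.5 = 1.803816
Step 3: (Nd/1e16)^(-0.75) = (0.0234)^(-0.75) = 16.714297
Step 4: Vbr = 60 * 1.803816 * 16.714297 = 1809.0 V

1809.0


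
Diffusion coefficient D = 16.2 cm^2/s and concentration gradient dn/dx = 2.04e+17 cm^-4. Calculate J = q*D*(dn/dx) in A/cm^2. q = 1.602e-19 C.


Step 1: J = q * D * (dn/dx)
Step 2: J = 1.602e-19 * 16.2 * 2.04e+17
Step 3: J = 5.29e-01 A/cm^2

5.29e-01


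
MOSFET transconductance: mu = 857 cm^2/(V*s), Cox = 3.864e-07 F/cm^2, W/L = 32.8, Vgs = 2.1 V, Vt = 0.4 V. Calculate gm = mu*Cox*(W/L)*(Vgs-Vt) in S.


Step 1: Vov = Vgs - Vt = 2.1 - 0.4 = 1.7 V
Step 2: gm = mu * Cox * (W/L) * Vov
Step 3: gm = 857 * 3.864e-07 * 32.8 * 1.7 = 1.85e-02 S

1.85e-02


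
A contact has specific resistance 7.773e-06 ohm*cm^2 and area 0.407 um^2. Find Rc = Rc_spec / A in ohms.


Step 1: Convert area to cm^2: 0.407 um^2 = 4.0700e-09 cm^2
Step 2: Rc = Rc_spec / A = 7.773e-06 / 4.0700e-09
Step 3: Rc = 1.91e+03 ohms

1.91e+03


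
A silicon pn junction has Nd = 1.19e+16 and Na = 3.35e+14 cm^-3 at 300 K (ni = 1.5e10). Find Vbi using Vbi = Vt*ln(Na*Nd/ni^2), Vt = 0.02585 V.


Step 1: Compute Na*Nd/ni^2 = 3.35e+14 * 1.19e+16 / (1.5e10)^2 = 1.7718e+10
Step 2: ln(1.7718e+10) = 23.5978
Step 3: Vbi = 0.02585 * 23.5978 = 0.61 V

0.61


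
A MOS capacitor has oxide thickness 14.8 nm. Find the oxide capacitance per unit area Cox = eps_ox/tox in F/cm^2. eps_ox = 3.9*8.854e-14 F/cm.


Step 1: eps_ox = 3.9 * 8.854e-14 = 3.45306e-13 F/cm
Step 2: tox in cm = 14.8 nm * 1e-7 = 1.4800e-06 cm
Step 3: Cox = 3.45306e-13 / 1.4800e-06 = 2.33e-07 F/cm^2

2.33e-07


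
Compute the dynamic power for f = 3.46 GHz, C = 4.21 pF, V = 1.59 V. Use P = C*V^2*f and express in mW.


Step 1: V^2 = 1.59^2 = 2.5281 V^2
Step 2: P = C*V^2*f = 4.21e-12 F * 2.5281 * 3.46e9 Hz
Step 3: P = 3.682582146e-02 W
Step 4: P = 36.826 mW

36.826


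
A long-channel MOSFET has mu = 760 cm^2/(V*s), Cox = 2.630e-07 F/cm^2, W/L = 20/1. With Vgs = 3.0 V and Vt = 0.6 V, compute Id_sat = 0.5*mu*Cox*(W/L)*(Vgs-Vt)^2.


Step 1: Overdrive voltage Vov = Vgs - Vt = 3.0 - 0.6 = 2.4 V
Step 2: W/L = 20/1 = 20
Step 3: Id = 0.5 * 760 * 2.630e-07 * 20 * 2.4^2
Step 4: Id = 1.15e-02 A

1.15e-02


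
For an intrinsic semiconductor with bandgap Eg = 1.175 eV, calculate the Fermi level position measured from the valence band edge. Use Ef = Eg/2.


Step 1: For an intrinsic semiconductor, the Fermi level sits at midgap.
Step 2: Ef = Eg / 2 = 1.175 / 2 = 0.5875 eV

0.5875


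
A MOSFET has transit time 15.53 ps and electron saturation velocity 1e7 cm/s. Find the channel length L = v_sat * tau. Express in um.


Step 1: tau in seconds = 15.53 ps * 1e-12 = 1.5530e-11 s
Step 2: L = v_sat * tau = 1e7 * 1.5530e-11 = 1.5530e-04 cm
Step 3: L in um = 1.5530e-04 * 1e4 = 1.553 um

1.553


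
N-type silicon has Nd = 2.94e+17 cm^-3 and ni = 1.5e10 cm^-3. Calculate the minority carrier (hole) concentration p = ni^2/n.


Step 1: Since Nd >> ni, n ≈ Nd = 2.94e+17 cm^-3
Step 2: p = ni^2 / n = (1.5e10)^2 / 2.94e+17
Step 3: p = 2.25e20 / 2.94e+17 = 7.65e+02 cm^-3

7.65e+02


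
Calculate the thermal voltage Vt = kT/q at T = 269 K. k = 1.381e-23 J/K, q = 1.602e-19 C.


Step 1: kT = 1.381e-23 * 269 = 3.71489e-21 J
Step 2: Vt = kT/q = 3.71489e-21 / 1.602e-19
Step 3: Vt = 0.02319 V

0.02319


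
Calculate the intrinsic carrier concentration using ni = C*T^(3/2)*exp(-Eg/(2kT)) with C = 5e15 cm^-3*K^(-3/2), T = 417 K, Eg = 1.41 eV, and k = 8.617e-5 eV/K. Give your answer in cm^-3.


Step 1: Compute kT = 8.617e-5 * 417 = 0.03593289 eV
Step 2: Exponent = -Eg/(2kT) = -1.41/(2*0.03593289) = -19.61991
Step 3: T^(3/2) = 417^1.5 = 8515.38
Step 4: ni = 5e15 * 8515.38 * exp(-19.61991) = 1.28e+11 cm^-3

1.28e+11


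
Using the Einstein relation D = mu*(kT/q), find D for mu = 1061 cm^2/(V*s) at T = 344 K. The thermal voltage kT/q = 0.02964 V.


Step 1: D = mu * (kT/q)
Step 2: D = 1061 * 0.02964
Step 3: D = 31.45 cm^2/s

31.45


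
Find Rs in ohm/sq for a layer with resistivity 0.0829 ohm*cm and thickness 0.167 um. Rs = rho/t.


Step 1: Convert thickness to cm: t = 0.167 um = 1.6700e-05 cm
Step 2: Rs = rho / t = 0.0829 / 1.6700e-05
Step 3: Rs = 4964.1 ohm/sq

4964.1


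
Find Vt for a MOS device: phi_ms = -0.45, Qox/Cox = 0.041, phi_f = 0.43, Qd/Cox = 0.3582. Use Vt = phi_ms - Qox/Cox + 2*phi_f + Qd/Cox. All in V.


Step 1: Vt = phi_ms - Qox/Cox + 2*phi_f + Qd/Cox
Step 2: Vt = -0.45 - 0.041 + 2*0.43 + 0.3582
Step 3: Vt = -0.45 - 0.041 + 0.86 + 0.3582
Step 4: Vt = 0.7272 V

0.7272


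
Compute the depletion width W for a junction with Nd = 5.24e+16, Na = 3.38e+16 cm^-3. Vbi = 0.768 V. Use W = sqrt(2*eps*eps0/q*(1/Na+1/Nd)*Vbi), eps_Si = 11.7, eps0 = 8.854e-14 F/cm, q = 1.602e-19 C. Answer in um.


Step 1: 1/Na + 1/Nd = 1/3.38e+16 + 1/5.24e+16 = 4.86698e-17
Step 2: 2*eps*eps0/q = 2*11.7*8.854e-14/1.602e-19 = 1.293281e+07
Step 3: W^2 = 1.293281e+07 * 4.86698e-17 * 0.768 = 4.83408e-10
Step 4: W = sqrt(4.83408e-10) = 2.199e-05 cm = 0.2199 um

0.2199


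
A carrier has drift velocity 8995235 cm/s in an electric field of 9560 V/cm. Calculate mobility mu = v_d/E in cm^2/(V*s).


Step 1: mu = v_d / E
Step 2: mu = 8995235 / 9560
Step 3: mu = 940.92 cm^2/(V*s)

940.92


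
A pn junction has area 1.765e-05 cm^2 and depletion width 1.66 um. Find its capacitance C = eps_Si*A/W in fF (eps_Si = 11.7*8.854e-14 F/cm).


Step 1: eps_Si = 11.7 * 8.854e-14 = 1.035918e-12 F/cm
Step 2: W in cm = 1.66 * 1e-4 = 1.66e-04 cm
Step 3: C = 1.035918e-12 * 1.765e-05 / 1.66e-04 = 1.101443e-13 F
Step 4: C = 110.14 fF

110.14


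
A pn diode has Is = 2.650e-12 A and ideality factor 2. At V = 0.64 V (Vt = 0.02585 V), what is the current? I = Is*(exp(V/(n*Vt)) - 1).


Step 1: V/(n*Vt) = 0.64/(2*0.02585) = 12.3791
Step 2: exp(12.3791) = 2.3778e+05
Step 3: I = 2.650e-12 * (2.3778e+05 - 1) = 6.30e-07 A

6.30e-07


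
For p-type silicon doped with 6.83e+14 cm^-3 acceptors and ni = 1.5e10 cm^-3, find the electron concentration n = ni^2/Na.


Step 1: Majority hole concentration p ≈ Na = 6.83e+14 cm^-3
Step 2: n = ni^2 / Na = (1.5e10)^2 / 6.83e+14
Step 3: n = 3.29e+05 cm^-3

3.29e+05


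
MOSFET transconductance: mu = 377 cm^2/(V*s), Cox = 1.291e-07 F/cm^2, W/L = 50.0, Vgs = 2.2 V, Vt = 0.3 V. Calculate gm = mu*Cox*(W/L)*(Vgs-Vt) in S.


Step 1: Vov = Vgs - Vt = 2.2 - 0.3 = 1.9 V
Step 2: gm = mu * Cox * (W/L) * Vov
Step 3: gm = 377 * 1.291e-07 * 50.0 * 1.9 = 4.62e-03 S

4.62e-03


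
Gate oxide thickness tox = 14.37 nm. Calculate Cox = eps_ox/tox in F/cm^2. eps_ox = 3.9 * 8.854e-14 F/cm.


Step 1: eps_ox = 3.9 * 8.854e-14 = 3.45306e-13 F/cm
Step 2: tox in cm = 14.37 nm * 1e-7 = 1.4370e-06 cm
Step 3: Cox = 3.45306e-13 / 1.4370e-06 = 2.40e-07 F/cm^2

2.40e-07


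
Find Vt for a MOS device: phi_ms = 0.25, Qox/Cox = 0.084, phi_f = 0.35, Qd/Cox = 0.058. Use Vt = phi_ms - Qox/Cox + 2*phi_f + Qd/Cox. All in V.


Step 1: Vt = phi_ms - Qox/Cox + 2*phi_f + Qd/Cox
Step 2: Vt = 0.25 - 0.084 + 2*0.35 + 0.058
Step 3: Vt = 0.25 - 0.084 + 0.7 + 0.058
Step 4: Vt = 0.924 V

0.924


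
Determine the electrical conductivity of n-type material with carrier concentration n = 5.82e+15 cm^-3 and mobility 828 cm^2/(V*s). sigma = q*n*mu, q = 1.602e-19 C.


Step 1: sigma = q * n * mu
Step 2: sigma = 1.602e-19 * 5.82e+15 * 828
Step 3: sigma = 7.720e-01 S/cm

7.720e-01


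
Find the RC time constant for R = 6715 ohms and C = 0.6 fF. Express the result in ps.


Step 1: tau = R * C
Step 2: tau = 6715 * 0.6 fF = 6715 * 6.0e-16 F
Step 3: tau = 4.029e-12 s = 4.029 ps

4.029


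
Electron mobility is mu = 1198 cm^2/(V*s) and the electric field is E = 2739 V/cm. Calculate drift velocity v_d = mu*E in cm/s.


Step 1: v_d = mu * E
Step 2: v_d = 1198 * 2739 = 3281322
Step 3: v_d = 3.28e+06 cm/s

3.28e+06


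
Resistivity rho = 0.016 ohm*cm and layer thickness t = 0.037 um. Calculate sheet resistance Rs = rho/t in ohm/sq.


Step 1: Convert thickness to cm: t = 0.037 um = 3.7000e-06 cm
Step 2: Rs = rho / t = 0.016 / 3.7000e-06
Step 3: Rs = 4324.3 ohm/sq

4324.3


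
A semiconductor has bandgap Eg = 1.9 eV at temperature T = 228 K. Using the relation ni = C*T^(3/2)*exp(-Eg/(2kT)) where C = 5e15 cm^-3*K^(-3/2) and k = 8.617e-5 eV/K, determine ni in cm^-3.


Step 1: Compute kT = 8.617e-5 * 228 = 0.01964676 eV
Step 2: Exponent = -Eg/(2kT) = -1.9/(2*0.01964676) = -48.35403
Step 3: T^(3/2) = 228^1.5 = 3442.72
Step 4: ni = 5e15 * 3442.72 * exp(-48.35403) = 1.72e-02 cm^-3

1.72e-02


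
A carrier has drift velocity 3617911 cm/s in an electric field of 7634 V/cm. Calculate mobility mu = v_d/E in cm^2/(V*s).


Step 1: mu = v_d / E
Step 2: mu = 3617911 / 7634
Step 3: mu = 473.92 cm^2/(V*s)

473.92


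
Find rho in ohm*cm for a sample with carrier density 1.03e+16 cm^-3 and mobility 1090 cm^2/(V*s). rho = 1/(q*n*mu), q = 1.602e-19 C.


Step 1: sigma = q * n * mu = 1.602e-19 * 1.03e+16 * 1090 = 1.79857e+00 S/cm
Step 2: rho = 1 / sigma = 1 / 1.79857e+00 = 0.556 ohm*cm

0.556


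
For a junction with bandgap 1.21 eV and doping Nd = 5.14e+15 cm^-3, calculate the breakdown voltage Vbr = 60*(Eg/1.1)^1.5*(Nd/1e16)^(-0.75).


Step 1: Eg/1.1 = 1.21/1.1 = 1.100000
Step 2: (Eg/1.1)^1.5 = 1.100000^1.5 = 1.153690
Step 3: (Nd/1e16)^(-0.75) = (0.514)^(-0.75) = 1.647319
Step 4: Vbr = 60 * 1.153690 * 1.647319 = 114.0 V

114.0


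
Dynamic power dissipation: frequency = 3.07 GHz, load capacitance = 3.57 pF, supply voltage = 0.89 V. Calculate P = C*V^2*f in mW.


Step 1: V^2 = 0.89^2 = 0.7921 V^2
Step 2: P = C*V^2*f = 3.57e-12 F * 0.7921 * 3.07e9 Hz
Step 3: P = 8.68133679e-03 W
Step 4: P = 8.681 mW

8.681


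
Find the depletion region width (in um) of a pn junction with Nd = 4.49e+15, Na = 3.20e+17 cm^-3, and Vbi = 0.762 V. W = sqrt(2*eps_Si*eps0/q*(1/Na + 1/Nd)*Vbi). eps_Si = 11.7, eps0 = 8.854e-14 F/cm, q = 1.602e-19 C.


Step 1: 1/Na + 1/Nd = 1/3.20e+17 + 1/4.49e+15 = 2.25842e-16
Step 2: 2*eps*eps0/q = 2*11.7*8.854e-14/1.602e-19 = 1.293281e+07
Step 3: W^2 = 1.293281e+07 * 2.25842e-16 * 0.762 = 2.22563e-09
Step 4: W = sqrt(2.22563e-09) = 4.718e-05 cm = 0.4718 um

0.4718


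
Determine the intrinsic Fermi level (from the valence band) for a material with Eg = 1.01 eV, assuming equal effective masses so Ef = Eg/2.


Step 1: For an intrinsic semiconductor, the Fermi level sits at midgap.
Step 2: Ef = Eg / 2 = 1.01 / 2 = 0.505 eV

0.505


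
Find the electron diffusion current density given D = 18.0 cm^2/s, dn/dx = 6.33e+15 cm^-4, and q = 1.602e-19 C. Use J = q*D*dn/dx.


Step 1: J = q * D * (dn/dx)
Step 2: J = 1.602e-19 * 18.0 * 6.33e+15
Step 3: J = 1.83e-02 A/cm^2

1.83e-02


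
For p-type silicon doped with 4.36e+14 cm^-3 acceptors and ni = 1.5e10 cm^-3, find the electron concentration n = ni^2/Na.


Step 1: Majority hole concentration p ≈ Na = 4.36e+14 cm^-3
Step 2: n = ni^2 / Na = (1.5e10)^2 / 4.36e+14
Step 3: n = 5.16e+05 cm^-3

5.16e+05


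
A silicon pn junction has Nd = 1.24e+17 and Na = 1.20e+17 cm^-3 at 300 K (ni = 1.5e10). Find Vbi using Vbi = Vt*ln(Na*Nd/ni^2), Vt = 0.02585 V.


Step 1: Compute Na*Nd/ni^2 = 1.20e+17 * 1.24e+17 / (1.5e10)^2 = 6.6133e+13
Step 2: ln(6.6133e+13) = 31.8227
Step 3: Vbi = 0.02585 * 31.8227 = 0.823 V

0.823


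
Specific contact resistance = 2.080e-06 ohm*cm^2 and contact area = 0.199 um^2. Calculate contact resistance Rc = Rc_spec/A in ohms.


Step 1: Convert area to cm^2: 0.199 um^2 = 1.9900e-09 cm^2
Step 2: Rc = Rc_spec / A = 2.080e-06 / 1.9900e-09
Step 3: Rc = 1.05e+03 ohms

1.05e+03


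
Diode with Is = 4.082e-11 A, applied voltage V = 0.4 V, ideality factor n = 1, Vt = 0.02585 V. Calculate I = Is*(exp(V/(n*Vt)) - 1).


Step 1: V/(n*Vt) = 0.4/(1*0.02585) = 15.4739
Step 2: exp(15.4739) = 5.2508e+06
Step 3: I = 4.082e-11 * (5.2508e+06 - 1) = 2.14e-04 A

2.14e-04


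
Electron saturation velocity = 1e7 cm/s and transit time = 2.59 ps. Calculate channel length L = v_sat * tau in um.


Step 1: tau in seconds = 2.59 ps * 1e-12 = 2.5900e-12 s
Step 2: L = v_sat * tau = 1e7 * 2.5900e-12 = 2.5900e-05 cm
Step 3: L in um = 2.5900e-05 * 1e4 = 0.259 um

0.259


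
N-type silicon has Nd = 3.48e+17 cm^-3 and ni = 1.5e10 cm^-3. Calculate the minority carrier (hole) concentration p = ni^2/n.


Step 1: Since Nd >> ni, n ≈ Nd = 3.48e+17 cm^-3
Step 2: p = ni^2 / n = (1.5e10)^2 / 3.48e+17
Step 3: p = 2.25e20 / 3.48e+17 = 6.47e+02 cm^-3

6.47e+02


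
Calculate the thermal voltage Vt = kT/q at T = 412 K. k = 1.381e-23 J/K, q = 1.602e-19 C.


Step 1: kT = 1.381e-23 * 412 = 5.68972e-21 J
Step 2: Vt = kT/q = 5.68972e-21 / 1.602e-19
Step 3: Vt = 0.03552 V

0.03552


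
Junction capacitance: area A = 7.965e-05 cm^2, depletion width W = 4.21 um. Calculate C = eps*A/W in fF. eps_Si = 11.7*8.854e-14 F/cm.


Step 1: eps_Si = 11.7 * 8.854e-14 = 1.035918e-12 F/cm
Step 2: W in cm = 4.21 * 1e-4 = 4.21e-04 cm
Step 3: C = 1.035918e-12 * 7.965e-05 / 4.21e-04 = 1.959878e-13 F
Step 4: C = 195.99 fF

195.99


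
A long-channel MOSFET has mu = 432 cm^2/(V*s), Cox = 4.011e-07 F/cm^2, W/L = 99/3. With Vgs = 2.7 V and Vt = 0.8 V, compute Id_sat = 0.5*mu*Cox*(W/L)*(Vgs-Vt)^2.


Step 1: Overdrive voltage Vov = Vgs - Vt = 2.7 - 0.8 = 1.9 V
Step 2: W/L = 99/3 = 33
Step 3: Id = 0.5 * 432 * 4.011e-07 * 33 * 1.9^2
Step 4: Id = 1.03e-02 A

1.03e-02


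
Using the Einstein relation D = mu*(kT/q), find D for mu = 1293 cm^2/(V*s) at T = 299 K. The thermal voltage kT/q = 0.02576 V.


Step 1: D = mu * (kT/q)
Step 2: D = 1293 * 0.02576
Step 3: D = 33.31 cm^2/s

33.31


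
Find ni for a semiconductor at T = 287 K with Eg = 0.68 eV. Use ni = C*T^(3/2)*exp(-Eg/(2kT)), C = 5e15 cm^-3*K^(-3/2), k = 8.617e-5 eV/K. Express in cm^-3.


Step 1: Compute kT = 8.617e-5 * 287 = 0.02473079 eV
Step 2: Exponent = -Eg/(2kT) = -0.68/(2*0.02473079) = -13.74804
Step 3: T^(3/2) = 287^1.5 = 4862.09
Step 4: ni = 5e15 * 4862.09 * exp(-13.74804) = 2.60e+13 cm^-3

2.60e+13


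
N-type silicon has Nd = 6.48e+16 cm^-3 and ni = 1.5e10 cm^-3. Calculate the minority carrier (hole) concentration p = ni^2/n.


Step 1: Since Nd >> ni, n ≈ Nd = 6.48e+16 cm^-3
Step 2: p = ni^2 / n = (1.5e10)^2 / 6.48e+16
Step 3: p = 2.25e20 / 6.48e+16 = 3.47e+03 cm^-3

3.47e+03


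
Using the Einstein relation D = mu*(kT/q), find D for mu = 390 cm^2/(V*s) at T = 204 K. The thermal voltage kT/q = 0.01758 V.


Step 1: D = mu * (kT/q)
Step 2: D = 390 * 0.01758
Step 3: D = 6.86 cm^2/s

6.86


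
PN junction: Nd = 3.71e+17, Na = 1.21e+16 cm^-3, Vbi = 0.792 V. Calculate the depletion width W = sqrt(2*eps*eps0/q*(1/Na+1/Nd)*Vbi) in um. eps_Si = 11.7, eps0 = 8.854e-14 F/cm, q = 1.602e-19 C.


Step 1: 1/Na + 1/Nd = 1/1.21e+16 + 1/3.71e+17 = 8.53400e-17
Step 2: 2*eps*eps0/q = 2*11.7*8.854e-14/1.602e-19 = 1.293281e+07
Step 3: W^2 = 1.293281e+07 * 8.53400e-17 * 0.792 = 8.74119e-10
Step 4: W = sqrt(8.74119e-10) = 2.957e-05 cm = 0.2957 um

0.2957


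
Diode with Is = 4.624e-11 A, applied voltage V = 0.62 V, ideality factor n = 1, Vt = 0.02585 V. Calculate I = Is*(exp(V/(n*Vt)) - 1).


Step 1: V/(n*Vt) = 0.62/(1*0.02585) = 23.9845
Step 2: exp(23.9845) = 2.6082e+10
Step 3: I = 4.624e-11 * (2.6082e+10 - 1) = 1.21e+00 A

1.21e+00


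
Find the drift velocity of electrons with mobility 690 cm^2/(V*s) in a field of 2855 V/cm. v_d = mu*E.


Step 1: v_d = mu * E
Step 2: v_d = 690 * 2855 = 1969950
Step 3: v_d = 1.97e+06 cm/s

1.97e+06


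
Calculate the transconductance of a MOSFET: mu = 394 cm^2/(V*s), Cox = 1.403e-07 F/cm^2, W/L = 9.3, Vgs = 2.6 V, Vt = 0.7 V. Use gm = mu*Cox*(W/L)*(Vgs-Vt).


Step 1: Vov = Vgs - Vt = 2.6 - 0.7 = 1.9 V
Step 2: gm = mu * Cox * (W/L) * Vov
Step 3: gm = 394 * 1.403e-07 * 9.3 * 1.9 = 9.77e-04 S

9.77e-04


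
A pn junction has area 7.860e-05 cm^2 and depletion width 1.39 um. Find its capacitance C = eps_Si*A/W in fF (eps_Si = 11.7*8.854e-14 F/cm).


Step 1: eps_Si = 11.7 * 8.854e-14 = 1.035918e-12 F/cm
Step 2: W in cm = 1.39 * 1e-4 = 1.39e-04 cm
Step 3: C = 1.035918e-12 * 7.860e-05 / 1.39e-04 = 5.857781e-13 F
Step 4: C = 585.78 fF

585.78


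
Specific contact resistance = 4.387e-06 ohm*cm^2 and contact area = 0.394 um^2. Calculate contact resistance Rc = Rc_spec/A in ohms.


Step 1: Convert area to cm^2: 0.394 um^2 = 3.9400e-09 cm^2
Step 2: Rc = Rc_spec / A = 4.387e-06 / 3.9400e-09
Step 3: Rc = 1.11e+03 ohms

1.11e+03


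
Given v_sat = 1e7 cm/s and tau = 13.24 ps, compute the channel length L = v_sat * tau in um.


Step 1: tau in seconds = 13.24 ps * 1e-12 = 1.3240e-11 s
Step 2: L = v_sat * tau = 1e7 * 1.3240e-11 = 1.3240e-04 cm
Step 3: L in um = 1.3240e-04 * 1e4 = 1.324 um

1.324
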